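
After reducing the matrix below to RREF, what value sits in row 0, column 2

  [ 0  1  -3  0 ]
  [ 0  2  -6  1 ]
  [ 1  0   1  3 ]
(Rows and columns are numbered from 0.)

1

R1 <=> R3
R2 → 1/2·R2
R3 → R3 − R2
R3 → -2·R3
R2 → R2 − 1/2·R3
R1 → R1 − 3·R3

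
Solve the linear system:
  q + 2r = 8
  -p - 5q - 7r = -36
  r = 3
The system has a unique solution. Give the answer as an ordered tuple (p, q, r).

(5, 2, 3)

Form the augmented matrix and row-reduce:
  [  0   1   2  |    8 ]
  [ -1  -5  -7  |  -36 ]
  [  0   0   1  |    3 ]
R1 ↔ R2
  [ -1  -5  -7  |  -36 ]
  [  0   1   2  |    8 ]
  [  0   0   1  |    3 ]
R1 → -1·R1
  [ 1  5  7  |  36 ]
  [ 0  1  2  |   8 ]
  [ 0  0  1  |   3 ]
R2 → R2 − 2·R3
  [ 1  5  7  |  36 ]
  [ 0  1  0  |   2 ]
  [ 0  0  1  |   3 ]
R1 → R1 − 7·R3
  [ 1  5  0  |  15 ]
  [ 0  1  0  |   2 ]
  [ 0  0  1  |   3 ]
R1 → R1 − 5·R2
  [ 1  0  0  |  5 ]
  [ 0  1  0  |  2 ]
  [ 0  0  1  |  3 ]
Reading off the last column: p = 5, q = 2, r = 3.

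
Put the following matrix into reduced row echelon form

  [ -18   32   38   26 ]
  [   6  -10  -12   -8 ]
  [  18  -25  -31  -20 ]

[[1, 0, -1/3, 0], [0, 1, 1, 0], [0, 0, 0, 1]]

Multiply r1 by -1/18.
Subtract 6 times r1 from r2.
Subtract 18 times r1 from r3.
Multiply r2 by 3/2.
Subtract 7 times r2 from r3.
Multiply r3 by -1.
Subtract r3 from r2.
Add 13/9 times r3 to r1.
Add 16/9 times r2 to r1.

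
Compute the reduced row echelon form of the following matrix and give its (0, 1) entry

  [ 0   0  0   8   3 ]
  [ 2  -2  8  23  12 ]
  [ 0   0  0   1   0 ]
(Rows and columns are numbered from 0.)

R1 <=> R2
  [ 2  -2  8  23  12 ]
  [ 0   0  0   8   3 ]
  [ 0   0  0   1   0 ]
R1 -> 1/2·R1
  [ 1  -1  4  23/2  6 ]
  [ 0   0  0     8  3 ]
  [ 0   0  0     1  0 ]
R2 -> 1/8·R2
  [ 1  -1  4  23/2    6 ]
  [ 0   0  0     1  3/8 ]
  [ 0   0  0     1    0 ]
R3 -> R3 − R2
  [ 1  -1  4  23/2     6 ]
  [ 0   0  0     1   3/8 ]
  [ 0   0  0     0  -3/8 ]
R3 -> -8/3·R3
  [ 1  -1  4  23/2    6 ]
  [ 0   0  0     1  3/8 ]
  [ 0   0  0     0    1 ]
R2 -> R2 − 3/8·R3
  [ 1  -1  4  23/2  6 ]
  [ 0   0  0     1  0 ]
  [ 0   0  0     0  1 ]
R1 -> R1 − 6·R3
  [ 1  -1  4  23/2  0 ]
  [ 0   0  0     1  0 ]
  [ 0   0  0     0  1 ]
R1 -> R1 − 23/2·R2
  [ 1  -1  4  0  0 ]
  [ 0   0  0  1  0 ]
  [ 0   0  0  0  1 ]

-1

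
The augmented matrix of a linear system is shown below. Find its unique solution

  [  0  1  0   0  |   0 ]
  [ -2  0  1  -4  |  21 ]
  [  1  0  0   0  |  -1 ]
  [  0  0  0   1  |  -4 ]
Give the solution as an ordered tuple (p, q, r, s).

R1 <=> R2
R1 → -1/2·R1
R3 → R3 − R1
R3 → 2·R3
R3 → R3 + 4·R4
R1 → R1 − 2·R4
R1 → R1 + 1/2·R3
Reading off the last column: p = -1, q = 0, r = 3, s = -4.

(-1, 0, 3, -4)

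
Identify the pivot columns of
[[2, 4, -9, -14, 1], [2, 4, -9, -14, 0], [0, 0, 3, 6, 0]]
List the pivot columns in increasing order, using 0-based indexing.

0, 2, 4

R1 → 1/2·R1
  [ 1  2  -9/2   -7  1/2 ]
  [ 2  4    -9  -14    0 ]
  [ 0  0     3    6    0 ]
R2 → R2 − 2·R1
  [ 1  2  -9/2  -7  1/2 ]
  [ 0  0     0   0   -1 ]
  [ 0  0     3   6    0 ]
R2 <-> R3
  [ 1  2  -9/2  -7  1/2 ]
  [ 0  0     3   6    0 ]
  [ 0  0     0   0   -1 ]
R2 → 1/3·R2
  [ 1  2  -9/2  -7  1/2 ]
  [ 0  0     1   2    0 ]
  [ 0  0     0   0   -1 ]
R3 → -1·R3
  [ 1  2  -9/2  -7  1/2 ]
  [ 0  0     1   2    0 ]
  [ 0  0     0   0    1 ]
R1 → R1 − 1/2·R3
  [ 1  2  -9/2  -7  0 ]
  [ 0  0     1   2  0 ]
  [ 0  0     0   0  1 ]
R1 → R1 + 9/2·R2
  [ 1  2  0  2  0 ]
  [ 0  0  1  2  0 ]
  [ 0  0  0  0  1 ]
Pivot columns are the columns containing a leading 1.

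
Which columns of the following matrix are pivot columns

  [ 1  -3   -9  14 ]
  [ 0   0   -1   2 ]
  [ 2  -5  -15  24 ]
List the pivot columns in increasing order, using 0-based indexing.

ρ3 := ρ3 − 2·ρ1
  [ 1  -3  -9  14 ]
  [ 0   0  -1   2 ]
  [ 0   1   3  -4 ]
ρ2 <-> ρ3
  [ 1  -3  -9  14 ]
  [ 0   1   3  -4 ]
  [ 0   0  -1   2 ]
ρ3 := -1·ρ3
  [ 1  -3  -9  14 ]
  [ 0   1   3  -4 ]
  [ 0   0   1  -2 ]
ρ2 := ρ2 − 3·ρ3
  [ 1  -3  -9  14 ]
  [ 0   1   0   2 ]
  [ 0   0   1  -2 ]
ρ1 := ρ1 + 9·ρ3
  [ 1  -3  0  -4 ]
  [ 0   1  0   2 ]
  [ 0   0  1  -2 ]
ρ1 := ρ1 + 3·ρ2
  [ 1  0  0   2 ]
  [ 0  1  0   2 ]
  [ 0  0  1  -2 ]
Pivot columns are the columns containing a leading 1.

0, 1, 2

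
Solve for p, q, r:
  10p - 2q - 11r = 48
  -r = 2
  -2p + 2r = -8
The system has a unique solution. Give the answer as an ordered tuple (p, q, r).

Form the augmented matrix and row-reduce:
  [ 10  -2  -11  |  48 ]
  [  0   0   -1  |   2 ]
  [ -2   0    2  |  -8 ]
ρ1 -> 1/10·ρ1
  [  1  -1/5  -11/10  |  24/5 ]
  [  0     0      -1  |     2 ]
  [ -2     0       2  |    -8 ]
ρ3 -> ρ3 + 2·ρ1
  [ 1  -1/5  -11/10  |  24/5 ]
  [ 0     0      -1  |     2 ]
  [ 0  -2/5    -1/5  |   8/5 ]
ρ2 <=> ρ3
  [ 1  -1/5  -11/10  |  24/5 ]
  [ 0  -2/5    -1/5  |   8/5 ]
  [ 0     0      -1  |     2 ]
ρ2 -> -5/2·ρ2
  [ 1  -1/5  -11/10  |  24/5 ]
  [ 0     1     1/2  |    -4 ]
  [ 0     0      -1  |     2 ]
ρ3 -> -1·ρ3
  [ 1  -1/5  -11/10  |  24/5 ]
  [ 0     1     1/2  |    -4 ]
  [ 0     0       1  |    -2 ]
ρ2 -> ρ2 − 1/2·ρ3
  [ 1  -1/5  -11/10  |  24/5 ]
  [ 0     1       0  |    -3 ]
  [ 0     0       1  |    -2 ]
ρ1 -> ρ1 + 11/10·ρ3
  [ 1  -1/5  0  |  13/5 ]
  [ 0     1  0  |    -3 ]
  [ 0     0  1  |    -2 ]
ρ1 -> ρ1 + 1/5·ρ2
  [ 1  0  0  |   2 ]
  [ 0  1  0  |  -3 ]
  [ 0  0  1  |  -2 ]
Reading off the last column: p = 2, q = -3, r = -2.

(2, -3, -2)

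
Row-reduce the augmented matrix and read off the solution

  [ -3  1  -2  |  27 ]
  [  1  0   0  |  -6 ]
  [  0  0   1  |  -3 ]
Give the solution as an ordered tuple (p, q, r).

r1 -> -1/3·r1
  [ 1  -1/3  2/3  |  -9 ]
  [ 1     0    0  |  -6 ]
  [ 0     0    1  |  -3 ]
r2 -> r2 − r1
  [ 1  -1/3   2/3  |  -9 ]
  [ 0   1/3  -2/3  |   3 ]
  [ 0     0     1  |  -3 ]
r2 -> 3·r2
  [ 1  -1/3  2/3  |  -9 ]
  [ 0     1   -2  |   9 ]
  [ 0     0    1  |  -3 ]
r2 -> r2 + 2·r3
  [ 1  -1/3  2/3  |  -9 ]
  [ 0     1    0  |   3 ]
  [ 0     0    1  |  -3 ]
r1 -> r1 − 2/3·r3
  [ 1  -1/3  0  |  -7 ]
  [ 0     1  0  |   3 ]
  [ 0     0  1  |  -3 ]
r1 -> r1 + 1/3·r2
  [ 1  0  0  |  -6 ]
  [ 0  1  0  |   3 ]
  [ 0  0  1  |  -3 ]
Reading off the last column: p = -6, q = 3, r = -3.

(-6, 3, -3)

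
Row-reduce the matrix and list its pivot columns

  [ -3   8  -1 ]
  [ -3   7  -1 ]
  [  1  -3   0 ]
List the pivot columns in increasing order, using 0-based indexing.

R1 -> -1/3·R1
  [  1  -8/3  1/3 ]
  [ -3     7   -1 ]
  [  1    -3    0 ]
R2 -> R2 + 3·R1
  [ 1  -8/3  1/3 ]
  [ 0    -1    0 ]
  [ 1    -3    0 ]
R3 -> R3 − R1
  [ 1  -8/3   1/3 ]
  [ 0    -1     0 ]
  [ 0  -1/3  -1/3 ]
R2 -> -1·R2
  [ 1  -8/3   1/3 ]
  [ 0     1     0 ]
  [ 0  -1/3  -1/3 ]
R3 -> R3 + 1/3·R2
  [ 1  -8/3   1/3 ]
  [ 0     1     0 ]
  [ 0     0  -1/3 ]
R3 -> -3·R3
  [ 1  -8/3  1/3 ]
  [ 0     1    0 ]
  [ 0     0    1 ]
R1 -> R1 − 1/3·R3
  [ 1  -8/3  0 ]
  [ 0     1  0 ]
  [ 0     0  1 ]
R1 -> R1 + 8/3·R2
  [ 1  0  0 ]
  [ 0  1  0 ]
  [ 0  0  1 ]
Pivot columns are the columns containing a leading 1.

0, 1, 2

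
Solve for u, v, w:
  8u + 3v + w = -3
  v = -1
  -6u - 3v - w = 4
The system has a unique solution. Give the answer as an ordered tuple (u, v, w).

(1/2, -1, -4)

Form the augmented matrix and row-reduce:
  [  8   3   1  |  -3 ]
  [  0   1   0  |  -1 ]
  [ -6  -3  -1  |   4 ]
Multiply R1 by 1/8.
  [  1  3/8  1/8  |  -3/8 ]
  [  0    1    0  |    -1 ]
  [ -6   -3   -1  |     4 ]
Add 6 times R1 to R3.
  [ 1   3/8   1/8  |  -3/8 ]
  [ 0     1     0  |    -1 ]
  [ 0  -3/4  -1/4  |   7/4 ]
Add 3/4 times R2 to R3.
  [ 1  3/8   1/8  |  -3/8 ]
  [ 0    1     0  |    -1 ]
  [ 0    0  -1/4  |     1 ]
Multiply R3 by -4.
  [ 1  3/8  1/8  |  -3/8 ]
  [ 0    1    0  |    -1 ]
  [ 0    0    1  |    -4 ]
Subtract 1/8 times R3 from R1.
  [ 1  3/8  0  |  1/8 ]
  [ 0    1  0  |   -1 ]
  [ 0    0  1  |   -4 ]
Subtract 3/8 times R2 from R1.
  [ 1  0  0  |  1/2 ]
  [ 0  1  0  |   -1 ]
  [ 0  0  1  |   -4 ]
Reading off the last column: u = 1/2, v = -1, w = -4.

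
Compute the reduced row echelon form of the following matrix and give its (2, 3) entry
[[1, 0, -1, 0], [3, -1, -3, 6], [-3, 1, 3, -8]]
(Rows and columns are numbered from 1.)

0

Subtract 3 times r1 from r2.
  [  1   0  -1   0 ]
  [  0  -1   0   6 ]
  [ -3   1   3  -8 ]
Add 3 times r1 to r3.
  [ 1   0  -1   0 ]
  [ 0  -1   0   6 ]
  [ 0   1   0  -8 ]
Multiply r2 by -1.
  [ 1  0  -1   0 ]
  [ 0  1   0  -6 ]
  [ 0  1   0  -8 ]
Subtract r2 from r3.
  [ 1  0  -1   0 ]
  [ 0  1   0  -6 ]
  [ 0  0   0  -2 ]
Multiply r3 by -1/2.
  [ 1  0  -1   0 ]
  [ 0  1   0  -6 ]
  [ 0  0   0   1 ]
Add 6 times r3 to r2.
  [ 1  0  -1  0 ]
  [ 0  1   0  0 ]
  [ 0  0   0  1 ]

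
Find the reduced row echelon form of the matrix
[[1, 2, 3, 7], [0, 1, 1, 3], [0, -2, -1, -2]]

R3 := R3 + 2·R2
  [ 1  2  3  7 ]
  [ 0  1  1  3 ]
  [ 0  0  1  4 ]
R2 := R2 − R3
  [ 1  2  3   7 ]
  [ 0  1  0  -1 ]
  [ 0  0  1   4 ]
R1 := R1 − 3·R3
  [ 1  2  0  -5 ]
  [ 0  1  0  -1 ]
  [ 0  0  1   4 ]
R1 := R1 − 2·R2
  [ 1  0  0  -3 ]
  [ 0  1  0  -1 ]
  [ 0  0  1   4 ]

[[1, 0, 0, -3], [0, 1, 0, -1], [0, 0, 1, 4]]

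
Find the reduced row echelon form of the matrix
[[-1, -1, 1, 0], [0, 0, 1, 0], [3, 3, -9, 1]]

R1 := -1·R1
  [ 1  1  -1  0 ]
  [ 0  0   1  0 ]
  [ 3  3  -9  1 ]
R3 := R3 − 3·R1
  [ 1  1  -1  0 ]
  [ 0  0   1  0 ]
  [ 0  0  -6  1 ]
R3 := R3 + 6·R2
  [ 1  1  -1  0 ]
  [ 0  0   1  0 ]
  [ 0  0   0  1 ]
R1 := R1 + R2
  [ 1  1  0  0 ]
  [ 0  0  1  0 ]
  [ 0  0  0  1 ]

[[1, 1, 0, 0], [0, 0, 1, 0], [0, 0, 0, 1]]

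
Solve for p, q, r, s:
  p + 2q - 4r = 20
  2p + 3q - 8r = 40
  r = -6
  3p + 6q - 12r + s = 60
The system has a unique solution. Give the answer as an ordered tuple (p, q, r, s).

Form the augmented matrix and row-reduce:
  [ 1  2   -4  0  |  20 ]
  [ 2  3   -8  0  |  40 ]
  [ 0  0    1  0  |  -6 ]
  [ 3  6  -12  1  |  60 ]
Subtract 2 times ρ1 from ρ2.
Subtract 3 times ρ1 from ρ4.
Multiply ρ2 by -1.
Add 4 times ρ3 to ρ1.
Subtract 2 times ρ2 from ρ1.
Reading off the last column: p = -4, q = 0, r = -6, s = 0.

(-4, 0, -6, 0)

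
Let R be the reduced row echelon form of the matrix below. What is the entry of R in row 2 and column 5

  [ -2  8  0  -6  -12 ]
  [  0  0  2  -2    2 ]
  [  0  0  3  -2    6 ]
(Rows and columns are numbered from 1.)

R1 := -1/2·R1
R2 := 1/2·R2
R3 := R3 − 3·R2
R2 := R2 + R3
R1 := R1 − 3·R3

4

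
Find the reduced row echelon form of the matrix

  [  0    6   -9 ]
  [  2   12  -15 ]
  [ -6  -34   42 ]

[[1, 0, 3/2], [0, 1, -3/2], [0, 0, 0]]

ρ1 <=> ρ2
  [  2   12  -15 ]
  [  0    6   -9 ]
  [ -6  -34   42 ]
ρ1 := 1/2·ρ1
  [  1    6  -15/2 ]
  [  0    6     -9 ]
  [ -6  -34     42 ]
ρ3 := ρ3 + 6·ρ1
  [ 1  6  -15/2 ]
  [ 0  6     -9 ]
  [ 0  2     -3 ]
ρ2 := 1/6·ρ2
  [ 1  6  -15/2 ]
  [ 0  1   -3/2 ]
  [ 0  2     -3 ]
ρ3 := ρ3 − 2·ρ2
  [ 1  6  -15/2 ]
  [ 0  1   -3/2 ]
  [ 0  0      0 ]
ρ1 := ρ1 − 6·ρ2
  [ 1  0   3/2 ]
  [ 0  1  -3/2 ]
  [ 0  0     0 ]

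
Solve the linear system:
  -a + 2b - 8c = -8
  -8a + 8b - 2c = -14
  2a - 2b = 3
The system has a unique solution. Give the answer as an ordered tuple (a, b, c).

(3, 3/2, 1)

Form the augmented matrix and row-reduce:
  [ -1   2  -8  |   -8 ]
  [ -8   8  -2  |  -14 ]
  [  2  -2   0  |    3 ]
R1 := -1·R1
  [  1  -2   8  |    8 ]
  [ -8   8  -2  |  -14 ]
  [  2  -2   0  |    3 ]
R2 := R2 + 8·R1
  [ 1  -2   8  |   8 ]
  [ 0  -8  62  |  50 ]
  [ 2  -2   0  |   3 ]
R3 := R3 − 2·R1
  [ 1  -2    8  |    8 ]
  [ 0  -8   62  |   50 ]
  [ 0   2  -16  |  -13 ]
R2 := -1/8·R2
  [ 1  -2      8  |      8 ]
  [ 0   1  -31/4  |  -25/4 ]
  [ 0   2    -16  |    -13 ]
R3 := R3 − 2·R2
  [ 1  -2      8  |      8 ]
  [ 0   1  -31/4  |  -25/4 ]
  [ 0   0   -1/2  |   -1/2 ]
R3 := -2·R3
  [ 1  -2      8  |      8 ]
  [ 0   1  -31/4  |  -25/4 ]
  [ 0   0      1  |      1 ]
R2 := R2 + 31/4·R3
  [ 1  -2  8  |    8 ]
  [ 0   1  0  |  3/2 ]
  [ 0   0  1  |    1 ]
R1 := R1 − 8·R3
  [ 1  -2  0  |    0 ]
  [ 0   1  0  |  3/2 ]
  [ 0   0  1  |    1 ]
R1 := R1 + 2·R2
  [ 1  0  0  |    3 ]
  [ 0  1  0  |  3/2 ]
  [ 0  0  1  |    1 ]
Reading off the last column: a = 3, b = 3/2, c = 1.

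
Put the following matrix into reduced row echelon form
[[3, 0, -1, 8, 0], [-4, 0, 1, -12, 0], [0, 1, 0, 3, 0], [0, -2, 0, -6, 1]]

[[1, 0, 0, 4, 0], [0, 1, 0, 3, 0], [0, 0, 1, 4, 0], [0, 0, 0, 0, 1]]

Multiply ρ1 by 1/3.
  [  1   0  -1/3  8/3  0 ]
  [ -4   0     1  -12  0 ]
  [  0   1     0    3  0 ]
  [  0  -2     0   -6  1 ]
Add 4 times ρ1 to ρ2.
  [ 1   0  -1/3   8/3  0 ]
  [ 0   0  -1/3  -4/3  0 ]
  [ 0   1     0     3  0 ]
  [ 0  -2     0    -6  1 ]
Swap ρ2 and ρ3.
  [ 1   0  -1/3   8/3  0 ]
  [ 0   1     0     3  0 ]
  [ 0   0  -1/3  -4/3  0 ]
  [ 0  -2     0    -6  1 ]
Add 2 times ρ2 to ρ4.
  [ 1  0  -1/3   8/3  0 ]
  [ 0  1     0     3  0 ]
  [ 0  0  -1/3  -4/3  0 ]
  [ 0  0     0     0  1 ]
Multiply ρ3 by -3.
  [ 1  0  -1/3  8/3  0 ]
  [ 0  1     0    3  0 ]
  [ 0  0     1    4  0 ]
  [ 0  0     0    0  1 ]
Add 1/3 times ρ3 to ρ1.
  [ 1  0  0  4  0 ]
  [ 0  1  0  3  0 ]
  [ 0  0  1  4  0 ]
  [ 0  0  0  0  1 ]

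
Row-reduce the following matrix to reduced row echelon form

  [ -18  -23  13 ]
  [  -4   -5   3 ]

[[1, 0, -2], [0, 1, 1]]

R1 -> -1/18·R1
  [  1  23/18  -13/18 ]
  [ -4     -5       3 ]
R2 -> R2 + 4·R1
  [ 1  23/18  -13/18 ]
  [ 0    1/9     1/9 ]
R2 -> 9·R2
  [ 1  23/18  -13/18 ]
  [ 0      1       1 ]
R1 -> R1 − 23/18·R2
  [ 1  0  -2 ]
  [ 0  1   1 ]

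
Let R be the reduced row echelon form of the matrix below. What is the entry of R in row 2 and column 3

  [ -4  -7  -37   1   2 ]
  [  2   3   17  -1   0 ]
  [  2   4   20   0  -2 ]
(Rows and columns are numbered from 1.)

ρ1 ← -1/4·ρ1
ρ2 ← ρ2 − 2·ρ1
ρ3 ← ρ3 − 2·ρ1
ρ2 ← -2·ρ2
ρ3 ← ρ3 − 1/2·ρ2
ρ1 ← ρ1 − 7/4·ρ2

3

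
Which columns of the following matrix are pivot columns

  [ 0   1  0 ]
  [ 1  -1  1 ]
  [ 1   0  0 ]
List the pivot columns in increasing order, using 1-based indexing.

Swap R1 and R2.
  [ 1  -1  1 ]
  [ 0   1  0 ]
  [ 1   0  0 ]
Subtract R1 from R3.
  [ 1  -1   1 ]
  [ 0   1   0 ]
  [ 0   1  -1 ]
Subtract R2 from R3.
  [ 1  -1   1 ]
  [ 0   1   0 ]
  [ 0   0  -1 ]
Multiply R3 by -1.
  [ 1  -1  1 ]
  [ 0   1  0 ]
  [ 0   0  1 ]
Subtract R3 from R1.
  [ 1  -1  0 ]
  [ 0   1  0 ]
  [ 0   0  1 ]
Add R2 to R1.
  [ 1  0  0 ]
  [ 0  1  0 ]
  [ 0  0  1 ]
Pivot columns are the columns containing a leading 1.

1, 2, 3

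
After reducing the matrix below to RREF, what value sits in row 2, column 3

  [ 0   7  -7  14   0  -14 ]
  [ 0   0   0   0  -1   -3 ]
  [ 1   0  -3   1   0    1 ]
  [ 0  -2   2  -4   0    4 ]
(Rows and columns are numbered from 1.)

-1

R1 <-> R3
  [ 1   0  -3   1   0    1 ]
  [ 0   0   0   0  -1   -3 ]
  [ 0   7  -7  14   0  -14 ]
  [ 0  -2   2  -4   0    4 ]
R2 <-> R3
  [ 1   0  -3   1   0    1 ]
  [ 0   7  -7  14   0  -14 ]
  [ 0   0   0   0  -1   -3 ]
  [ 0  -2   2  -4   0    4 ]
R2 ← 1/7·R2
  [ 1   0  -3   1   0   1 ]
  [ 0   1  -1   2   0  -2 ]
  [ 0   0   0   0  -1  -3 ]
  [ 0  -2   2  -4   0   4 ]
R4 ← R4 + 2·R2
  [ 1  0  -3  1   0   1 ]
  [ 0  1  -1  2   0  -2 ]
  [ 0  0   0  0  -1  -3 ]
  [ 0  0   0  0   0   0 ]
R3 ← -1·R3
  [ 1  0  -3  1  0   1 ]
  [ 0  1  -1  2  0  -2 ]
  [ 0  0   0  0  1   3 ]
  [ 0  0   0  0  0   0 ]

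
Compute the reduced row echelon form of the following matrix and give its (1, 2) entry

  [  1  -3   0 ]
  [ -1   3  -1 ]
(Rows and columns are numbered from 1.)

-3

r2 → r2 + r1
  [ 1  -3   0 ]
  [ 0   0  -1 ]
r2 → -1·r2
  [ 1  -3  0 ]
  [ 0   0  1 ]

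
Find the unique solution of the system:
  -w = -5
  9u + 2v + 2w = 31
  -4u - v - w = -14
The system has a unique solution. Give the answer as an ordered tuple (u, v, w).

Form the augmented matrix and row-reduce:
  [  0   0  -1  |   -5 ]
  [  9   2   2  |   31 ]
  [ -4  -1  -1  |  -14 ]
ρ1 ↔ ρ2
  [  9   2   2  |   31 ]
  [  0   0  -1  |   -5 ]
  [ -4  -1  -1  |  -14 ]
ρ1 ← 1/9·ρ1
  [  1  2/9  2/9  |  31/9 ]
  [  0    0   -1  |    -5 ]
  [ -4   -1   -1  |   -14 ]
ρ3 ← ρ3 + 4·ρ1
  [ 1   2/9   2/9  |  31/9 ]
  [ 0     0    -1  |    -5 ]
  [ 0  -1/9  -1/9  |  -2/9 ]
ρ2 ↔ ρ3
  [ 1   2/9   2/9  |  31/9 ]
  [ 0  -1/9  -1/9  |  -2/9 ]
  [ 0     0    -1  |    -5 ]
ρ2 ← -9·ρ2
  [ 1  2/9  2/9  |  31/9 ]
  [ 0    1    1  |     2 ]
  [ 0    0   -1  |    -5 ]
ρ3 ← -1·ρ3
  [ 1  2/9  2/9  |  31/9 ]
  [ 0    1    1  |     2 ]
  [ 0    0    1  |     5 ]
ρ2 ← ρ2 − ρ3
  [ 1  2/9  2/9  |  31/9 ]
  [ 0    1    0  |    -3 ]
  [ 0    0    1  |     5 ]
ρ1 ← ρ1 − 2/9·ρ3
  [ 1  2/9  0  |  7/3 ]
  [ 0    1  0  |   -3 ]
  [ 0    0  1  |    5 ]
ρ1 ← ρ1 − 2/9·ρ2
  [ 1  0  0  |   3 ]
  [ 0  1  0  |  -3 ]
  [ 0  0  1  |   5 ]
Reading off the last column: u = 3, v = -3, w = 5.

(3, -3, 5)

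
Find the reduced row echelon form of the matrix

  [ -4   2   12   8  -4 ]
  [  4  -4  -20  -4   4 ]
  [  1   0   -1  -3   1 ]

[[1, 0, -1, -3, 1], [0, 1, 4, -2, 0], [0, 0, 0, 0, 0]]

r1 → -1/4·r1
  [ 1  -1/2   -3  -2  1 ]
  [ 4    -4  -20  -4  4 ]
  [ 1     0   -1  -3  1 ]
r2 → r2 − 4·r1
  [ 1  -1/2  -3  -2  1 ]
  [ 0    -2  -8   4  0 ]
  [ 1     0  -1  -3  1 ]
r3 → r3 − r1
  [ 1  -1/2  -3  -2  1 ]
  [ 0    -2  -8   4  0 ]
  [ 0   1/2   2  -1  0 ]
r2 → -1/2·r2
  [ 1  -1/2  -3  -2  1 ]
  [ 0     1   4  -2  0 ]
  [ 0   1/2   2  -1  0 ]
r3 → r3 − 1/2·r2
  [ 1  -1/2  -3  -2  1 ]
  [ 0     1   4  -2  0 ]
  [ 0     0   0   0  0 ]
r1 → r1 + 1/2·r2
  [ 1  0  -1  -3  1 ]
  [ 0  1   4  -2  0 ]
  [ 0  0   0   0  0 ]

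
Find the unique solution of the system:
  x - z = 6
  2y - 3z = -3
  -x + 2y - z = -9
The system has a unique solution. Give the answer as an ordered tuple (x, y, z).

Form the augmented matrix and row-reduce:
  [  1  0  -1  |   6 ]
  [  0  2  -3  |  -3 ]
  [ -1  2  -1  |  -9 ]
ρ3 := ρ3 + ρ1
ρ2 := 1/2·ρ2
ρ3 := ρ3 − 2·ρ2
ρ2 := ρ2 + 3/2·ρ3
ρ1 := ρ1 + ρ3
Reading off the last column: x = 6, y = -3/2, z = 0.

(6, -3/2, 0)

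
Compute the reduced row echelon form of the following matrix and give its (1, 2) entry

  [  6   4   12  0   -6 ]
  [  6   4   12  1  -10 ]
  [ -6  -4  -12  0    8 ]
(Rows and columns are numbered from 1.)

R1 → 1/6·R1
  [  1  2/3    2  0   -1 ]
  [  6    4   12  1  -10 ]
  [ -6   -4  -12  0    8 ]
R2 → R2 − 6·R1
  [  1  2/3    2  0  -1 ]
  [  0    0    0  1  -4 ]
  [ -6   -4  -12  0   8 ]
R3 → R3 + 6·R1
  [ 1  2/3  2  0  -1 ]
  [ 0    0  0  1  -4 ]
  [ 0    0  0  0   2 ]
R3 → 1/2·R3
  [ 1  2/3  2  0  -1 ]
  [ 0    0  0  1  -4 ]
  [ 0    0  0  0   1 ]
R2 → R2 + 4·R3
  [ 1  2/3  2  0  -1 ]
  [ 0    0  0  1   0 ]
  [ 0    0  0  0   1 ]
R1 → R1 + R3
  [ 1  2/3  2  0  0 ]
  [ 0    0  0  1  0 ]
  [ 0    0  0  0  1 ]

2/3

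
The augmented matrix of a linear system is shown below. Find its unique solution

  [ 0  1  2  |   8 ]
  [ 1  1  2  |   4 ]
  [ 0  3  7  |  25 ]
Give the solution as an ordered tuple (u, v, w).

(-4, 6, 1)

r1 <=> r2
  [ 1  1  2  |   4 ]
  [ 0  1  2  |   8 ]
  [ 0  3  7  |  25 ]
r3 ← r3 − 3·r2
  [ 1  1  2  |  4 ]
  [ 0  1  2  |  8 ]
  [ 0  0  1  |  1 ]
r2 ← r2 − 2·r3
  [ 1  1  2  |  4 ]
  [ 0  1  0  |  6 ]
  [ 0  0  1  |  1 ]
r1 ← r1 − 2·r3
  [ 1  1  0  |  2 ]
  [ 0  1  0  |  6 ]
  [ 0  0  1  |  1 ]
r1 ← r1 − r2
  [ 1  0  0  |  -4 ]
  [ 0  1  0  |   6 ]
  [ 0  0  1  |   1 ]
Reading off the last column: u = -4, v = 6, w = 1.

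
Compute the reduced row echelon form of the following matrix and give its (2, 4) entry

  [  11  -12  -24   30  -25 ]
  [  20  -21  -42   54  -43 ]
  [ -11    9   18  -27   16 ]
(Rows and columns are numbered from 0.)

0

R1 := 1/11·R1
  [   1  -12/11  -24/11  30/11  -25/11 ]
  [  20     -21     -42     54     -43 ]
  [ -11       9      18    -27      16 ]
R2 := R2 − 20·R1
  [   1  -12/11  -24/11  30/11  -25/11 ]
  [   0    9/11   18/11  -6/11   27/11 ]
  [ -11       9      18    -27      16 ]
R3 := R3 + 11·R1
  [ 1  -12/11  -24/11  30/11  -25/11 ]
  [ 0    9/11   18/11  -6/11   27/11 ]
  [ 0      -3      -6      3      -9 ]
R2 := 11/9·R2
  [ 1  -12/11  -24/11  30/11  -25/11 ]
  [ 0       1       2   -2/3       3 ]
  [ 0      -3      -6      3      -9 ]
R3 := R3 + 3·R2
  [ 1  -12/11  -24/11  30/11  -25/11 ]
  [ 0       1       2   -2/3       3 ]
  [ 0       0       0      1       0 ]
R2 := R2 + 2/3·R3
  [ 1  -12/11  -24/11  30/11  -25/11 ]
  [ 0       1       2      0       3 ]
  [ 0       0       0      1       0 ]
R1 := R1 − 30/11·R3
  [ 1  -12/11  -24/11  0  -25/11 ]
  [ 0       1       2  0       3 ]
  [ 0       0       0  1       0 ]
R1 := R1 + 12/11·R2
  [ 1  0  0  0  1 ]
  [ 0  1  2  0  3 ]
  [ 0  0  0  1  0 ]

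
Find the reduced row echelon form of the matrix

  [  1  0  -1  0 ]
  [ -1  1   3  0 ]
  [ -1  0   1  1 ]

[[1, 0, -1, 0], [0, 1, 2, 0], [0, 0, 0, 1]]

Add ρ1 to ρ2.
Add ρ1 to ρ3.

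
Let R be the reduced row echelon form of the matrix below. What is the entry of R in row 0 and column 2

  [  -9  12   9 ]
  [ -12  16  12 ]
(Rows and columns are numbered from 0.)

R1 -> -1/9·R1
  [   1  -4/3  -1 ]
  [ -12    16  12 ]
R2 -> R2 + 12·R1
  [ 1  -4/3  -1 ]
  [ 0     0   0 ]

-1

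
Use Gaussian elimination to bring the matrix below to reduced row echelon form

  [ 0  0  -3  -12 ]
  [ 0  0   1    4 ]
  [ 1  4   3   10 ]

R1 ↔ R3
  [ 1  4   3   10 ]
  [ 0  0   1    4 ]
  [ 0  0  -3  -12 ]
R3 ← R3 + 3·R2
  [ 1  4  3  10 ]
  [ 0  0  1   4 ]
  [ 0  0  0   0 ]
R1 ← R1 − 3·R2
  [ 1  4  0  -2 ]
  [ 0  0  1   4 ]
  [ 0  0  0   0 ]

[[1, 4, 0, -2], [0, 0, 1, 4], [0, 0, 0, 0]]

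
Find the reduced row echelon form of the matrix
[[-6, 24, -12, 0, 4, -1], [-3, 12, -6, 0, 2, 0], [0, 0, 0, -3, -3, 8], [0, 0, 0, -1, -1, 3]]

[[1, -4, 2, 0, -2/3, 0], [0, 0, 0, 1, 1, 0], [0, 0, 0, 0, 0, 1], [0, 0, 0, 0, 0, 0]]

R1 → -1/6·R1
  [  1  -4   2   0  -2/3  1/6 ]
  [ -3  12  -6   0     2    0 ]
  [  0   0   0  -3    -3    8 ]
  [  0   0   0  -1    -1    3 ]
R2 → R2 + 3·R1
  [ 1  -4  2   0  -2/3  1/6 ]
  [ 0   0  0   0     0  1/2 ]
  [ 0   0  0  -3    -3    8 ]
  [ 0   0  0  -1    -1    3 ]
R2 ↔ R3
  [ 1  -4  2   0  -2/3  1/6 ]
  [ 0   0  0  -3    -3    8 ]
  [ 0   0  0   0     0  1/2 ]
  [ 0   0  0  -1    -1    3 ]
R2 → -1/3·R2
  [ 1  -4  2   0  -2/3   1/6 ]
  [ 0   0  0   1     1  -8/3 ]
  [ 0   0  0   0     0   1/2 ]
  [ 0   0  0  -1    -1     3 ]
R4 → R4 + R2
  [ 1  -4  2  0  -2/3   1/6 ]
  [ 0   0  0  1     1  -8/3 ]
  [ 0   0  0  0     0   1/2 ]
  [ 0   0  0  0     0   1/3 ]
R3 → 2·R3
  [ 1  -4  2  0  -2/3   1/6 ]
  [ 0   0  0  1     1  -8/3 ]
  [ 0   0  0  0     0     1 ]
  [ 0   0  0  0     0   1/3 ]
R4 → R4 − 1/3·R3
  [ 1  -4  2  0  -2/3   1/6 ]
  [ 0   0  0  1     1  -8/3 ]
  [ 0   0  0  0     0     1 ]
  [ 0   0  0  0     0     0 ]
R2 → R2 + 8/3·R3
  [ 1  -4  2  0  -2/3  1/6 ]
  [ 0   0  0  1     1    0 ]
  [ 0   0  0  0     0    1 ]
  [ 0   0  0  0     0    0 ]
R1 → R1 − 1/6·R3
  [ 1  -4  2  0  -2/3  0 ]
  [ 0   0  0  1     1  0 ]
  [ 0   0  0  0     0  1 ]
  [ 0   0  0  0     0  0 ]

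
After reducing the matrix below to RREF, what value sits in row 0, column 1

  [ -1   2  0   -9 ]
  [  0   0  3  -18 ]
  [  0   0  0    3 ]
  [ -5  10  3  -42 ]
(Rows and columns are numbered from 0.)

Multiply r1 by -1.
  [  1  -2  0    9 ]
  [  0   0  3  -18 ]
  [  0   0  0    3 ]
  [ -5  10  3  -42 ]
Add 5 times r1 to r4.
  [ 1  -2  0    9 ]
  [ 0   0  3  -18 ]
  [ 0   0  0    3 ]
  [ 0   0  3    3 ]
Multiply r2 by 1/3.
  [ 1  -2  0   9 ]
  [ 0   0  1  -6 ]
  [ 0   0  0   3 ]
  [ 0   0  3   3 ]
Subtract 3 times r2 from r4.
  [ 1  -2  0   9 ]
  [ 0   0  1  -6 ]
  [ 0   0  0   3 ]
  [ 0   0  0  21 ]
Multiply r3 by 1/3.
  [ 1  -2  0   9 ]
  [ 0   0  1  -6 ]
  [ 0   0  0   1 ]
  [ 0   0  0  21 ]
Subtract 21 times r3 from r4.
  [ 1  -2  0   9 ]
  [ 0   0  1  -6 ]
  [ 0   0  0   1 ]
  [ 0   0  0   0 ]
Add 6 times r3 to r2.
  [ 1  -2  0  9 ]
  [ 0   0  1  0 ]
  [ 0   0  0  1 ]
  [ 0   0  0  0 ]
Subtract 9 times r3 from r1.
  [ 1  -2  0  0 ]
  [ 0   0  1  0 ]
  [ 0   0  0  1 ]
  [ 0   0  0  0 ]

-2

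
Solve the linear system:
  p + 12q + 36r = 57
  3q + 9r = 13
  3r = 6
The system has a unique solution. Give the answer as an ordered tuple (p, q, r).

Form the augmented matrix and row-reduce:
  [ 1  12  36  |  57 ]
  [ 0   3   9  |  13 ]
  [ 0   0   3  |   6 ]
r2 -> 1/3·r2
  [ 1  12  36  |    57 ]
  [ 0   1   3  |  13/3 ]
  [ 0   0   3  |     6 ]
r3 -> 1/3·r3
  [ 1  12  36  |    57 ]
  [ 0   1   3  |  13/3 ]
  [ 0   0   1  |     2 ]
r2 -> r2 − 3·r3
  [ 1  12  36  |    57 ]
  [ 0   1   0  |  -5/3 ]
  [ 0   0   1  |     2 ]
r1 -> r1 − 36·r3
  [ 1  12  0  |   -15 ]
  [ 0   1  0  |  -5/3 ]
  [ 0   0  1  |     2 ]
r1 -> r1 − 12·r2
  [ 1  0  0  |     5 ]
  [ 0  1  0  |  -5/3 ]
  [ 0  0  1  |     2 ]
Reading off the last column: p = 5, q = -5/3, r = 2.

(5, -5/3, 2)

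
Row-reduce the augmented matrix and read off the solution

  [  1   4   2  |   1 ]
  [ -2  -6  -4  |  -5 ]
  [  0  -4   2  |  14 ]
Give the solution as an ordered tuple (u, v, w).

R2 ← R2 + 2·R1
  [ 1   4  2  |   1 ]
  [ 0   2  0  |  -3 ]
  [ 0  -4  2  |  14 ]
R2 ← 1/2·R2
  [ 1   4  2  |     1 ]
  [ 0   1  0  |  -3/2 ]
  [ 0  -4  2  |    14 ]
R3 ← R3 + 4·R2
  [ 1  4  2  |     1 ]
  [ 0  1  0  |  -3/2 ]
  [ 0  0  2  |     8 ]
R3 ← 1/2·R3
  [ 1  4  2  |     1 ]
  [ 0  1  0  |  -3/2 ]
  [ 0  0  1  |     4 ]
R1 ← R1 − 2·R3
  [ 1  4  0  |    -7 ]
  [ 0  1  0  |  -3/2 ]
  [ 0  0  1  |     4 ]
R1 ← R1 − 4·R2
  [ 1  0  0  |    -1 ]
  [ 0  1  0  |  -3/2 ]
  [ 0  0  1  |     4 ]
Reading off the last column: u = -1, v = -3/2, w = 4.

(-1, -3/2, 4)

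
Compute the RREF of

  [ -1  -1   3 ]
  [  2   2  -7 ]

[[1, 1, 0], [0, 0, 1]]

r1 -> -1·r1
  [ 1  1  -3 ]
  [ 2  2  -7 ]
r2 -> r2 − 2·r1
  [ 1  1  -3 ]
  [ 0  0  -1 ]
r2 -> -1·r2
  [ 1  1  -3 ]
  [ 0  0   1 ]
r1 -> r1 + 3·r2
  [ 1  1  0 ]
  [ 0  0  1 ]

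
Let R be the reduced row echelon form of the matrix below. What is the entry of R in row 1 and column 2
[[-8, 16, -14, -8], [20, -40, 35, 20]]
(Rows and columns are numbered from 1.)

ρ1 ← -1/8·ρ1
  [  1   -2  7/4   1 ]
  [ 20  -40   35  20 ]
ρ2 ← ρ2 − 20·ρ1
  [ 1  -2  7/4  1 ]
  [ 0   0    0  0 ]

-2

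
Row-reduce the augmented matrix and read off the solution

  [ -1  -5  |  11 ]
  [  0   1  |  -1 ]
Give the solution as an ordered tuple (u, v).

(-6, -1)

R1 := -1·R1
  [ 1  5  |  -11 ]
  [ 0  1  |   -1 ]
R1 := R1 − 5·R2
  [ 1  0  |  -6 ]
  [ 0  1  |  -1 ]
Reading off the last column: u = -6, v = -1.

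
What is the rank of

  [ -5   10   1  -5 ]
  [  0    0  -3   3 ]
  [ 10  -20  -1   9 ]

r1 := -1/5·r1
  [  1   -2  -1/5  1 ]
  [  0    0    -3  3 ]
  [ 10  -20    -1  9 ]
r3 := r3 − 10·r1
  [ 1  -2  -1/5   1 ]
  [ 0   0    -3   3 ]
  [ 0   0     1  -1 ]
r2 := -1/3·r2
  [ 1  -2  -1/5   1 ]
  [ 0   0     1  -1 ]
  [ 0   0     1  -1 ]
r3 := r3 − r2
  [ 1  -2  -1/5   1 ]
  [ 0   0     1  -1 ]
  [ 0   0     0   0 ]
r1 := r1 + 1/5·r2
  [ 1  -2  0  4/5 ]
  [ 0   0  1   -1 ]
  [ 0   0  0    0 ]
The reduced form has 2 nonzero rows.

rank = 2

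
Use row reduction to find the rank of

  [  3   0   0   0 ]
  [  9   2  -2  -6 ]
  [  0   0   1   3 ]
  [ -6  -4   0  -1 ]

rank = 4

R1 -> 1/3·R1
R2 -> R2 − 9·R1
R4 -> R4 + 6·R1
R2 -> 1/2·R2
R4 -> R4 + 4·R2
R4 -> R4 + 4·R3
R4 -> -1·R4
R3 -> R3 − 3·R4
R2 -> R2 + 3·R4
R2 -> R2 + R3
The reduced form has 4 nonzero rows.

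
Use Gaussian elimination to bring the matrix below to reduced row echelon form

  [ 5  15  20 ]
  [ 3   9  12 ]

[[1, 3, 4], [0, 0, 0]]

r1 ← 1/5·r1
  [ 1  3   4 ]
  [ 3  9  12 ]
r2 ← r2 − 3·r1
  [ 1  3  4 ]
  [ 0  0  0 ]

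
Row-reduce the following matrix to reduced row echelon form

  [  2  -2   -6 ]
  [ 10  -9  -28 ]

ρ1 ← 1/2·ρ1
  [  1  -1   -3 ]
  [ 10  -9  -28 ]
ρ2 ← ρ2 − 10·ρ1
  [ 1  -1  -3 ]
  [ 0   1   2 ]
ρ1 ← ρ1 + ρ2
  [ 1  0  -1 ]
  [ 0  1   2 ]

[[1, 0, -1], [0, 1, 2]]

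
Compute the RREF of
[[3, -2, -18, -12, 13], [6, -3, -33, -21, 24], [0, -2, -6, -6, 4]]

Multiply R1 by 1/3.
  [ 1  -2/3   -6   -4  13/3 ]
  [ 6    -3  -33  -21    24 ]
  [ 0    -2   -6   -6     4 ]
Subtract 6 times R1 from R2.
  [ 1  -2/3  -6  -4  13/3 ]
  [ 0     1   3   3    -2 ]
  [ 0    -2  -6  -6     4 ]
Add 2 times R2 to R3.
  [ 1  -2/3  -6  -4  13/3 ]
  [ 0     1   3   3    -2 ]
  [ 0     0   0   0     0 ]
Add 2/3 times R2 to R1.
  [ 1  0  -4  -2   3 ]
  [ 0  1   3   3  -2 ]
  [ 0  0   0   0   0 ]

[[1, 0, -4, -2, 3], [0, 1, 3, 3, -2], [0, 0, 0, 0, 0]]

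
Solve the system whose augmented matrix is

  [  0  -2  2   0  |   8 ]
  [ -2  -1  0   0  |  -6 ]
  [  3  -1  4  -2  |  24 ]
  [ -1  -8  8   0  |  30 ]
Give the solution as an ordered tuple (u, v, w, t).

(2, 2, 6, 2)

r1 ↔ r2
  [ -2  -1  0   0  |  -6 ]
  [  0  -2  2   0  |   8 ]
  [  3  -1  4  -2  |  24 ]
  [ -1  -8  8   0  |  30 ]
r1 -> -1/2·r1
  [  1  1/2  0   0  |   3 ]
  [  0   -2  2   0  |   8 ]
  [  3   -1  4  -2  |  24 ]
  [ -1   -8  8   0  |  30 ]
r3 -> r3 − 3·r1
  [  1   1/2  0   0  |   3 ]
  [  0    -2  2   0  |   8 ]
  [  0  -5/2  4  -2  |  15 ]
  [ -1    -8  8   0  |  30 ]
r4 -> r4 + r1
  [ 1    1/2  0   0  |   3 ]
  [ 0     -2  2   0  |   8 ]
  [ 0   -5/2  4  -2  |  15 ]
  [ 0  -15/2  8   0  |  33 ]
r2 -> -1/2·r2
  [ 1    1/2   0   0  |   3 ]
  [ 0      1  -1   0  |  -4 ]
  [ 0   -5/2   4  -2  |  15 ]
  [ 0  -15/2   8   0  |  33 ]
r3 -> r3 + 5/2·r2
  [ 1    1/2    0   0  |   3 ]
  [ 0      1   -1   0  |  -4 ]
  [ 0      0  3/2  -2  |   5 ]
  [ 0  -15/2    8   0  |  33 ]
r4 -> r4 + 15/2·r2
  [ 1  1/2    0   0  |   3 ]
  [ 0    1   -1   0  |  -4 ]
  [ 0    0  3/2  -2  |   5 ]
  [ 0    0  1/2   0  |   3 ]
r3 -> 2/3·r3
  [ 1  1/2    0     0  |     3 ]
  [ 0    1   -1     0  |    -4 ]
  [ 0    0    1  -4/3  |  10/3 ]
  [ 0    0  1/2     0  |     3 ]
r4 -> r4 − 1/2·r3
  [ 1  1/2   0     0  |     3 ]
  [ 0    1  -1     0  |    -4 ]
  [ 0    0   1  -4/3  |  10/3 ]
  [ 0    0   0   2/3  |   4/3 ]
r4 -> 3/2·r4
  [ 1  1/2   0     0  |     3 ]
  [ 0    1  -1     0  |    -4 ]
  [ 0    0   1  -4/3  |  10/3 ]
  [ 0    0   0     1  |     2 ]
r3 -> r3 + 4/3·r4
  [ 1  1/2   0  0  |   3 ]
  [ 0    1  -1  0  |  -4 ]
  [ 0    0   1  0  |   6 ]
  [ 0    0   0  1  |   2 ]
r2 -> r2 + r3
  [ 1  1/2  0  0  |  3 ]
  [ 0    1  0  0  |  2 ]
  [ 0    0  1  0  |  6 ]
  [ 0    0  0  1  |  2 ]
r1 -> r1 − 1/2·r2
  [ 1  0  0  0  |  2 ]
  [ 0  1  0  0  |  2 ]
  [ 0  0  1  0  |  6 ]
  [ 0  0  0  1  |  2 ]
Reading off the last column: u = 2, v = 2, w = 6, t = 2.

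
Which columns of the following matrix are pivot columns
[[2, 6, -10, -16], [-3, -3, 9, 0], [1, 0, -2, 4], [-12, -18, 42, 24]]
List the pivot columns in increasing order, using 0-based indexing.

0, 1

Multiply r1 by 1/2.
Add 3 times r1 to r2.
Subtract r1 from r3.
Add 12 times r1 to r4.
Multiply r2 by 1/6.
Add 3 times r2 to r3.
Subtract 18 times r2 from r4.
Subtract 3 times r2 from r1.
Pivot columns are the columns containing a leading 1.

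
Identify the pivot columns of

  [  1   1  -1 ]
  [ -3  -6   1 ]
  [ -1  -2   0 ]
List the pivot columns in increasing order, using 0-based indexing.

0, 1, 2

R2 → R2 + 3·R1
  [  1   1  -1 ]
  [  0  -3  -2 ]
  [ -1  -2   0 ]
R3 → R3 + R1
  [ 1   1  -1 ]
  [ 0  -3  -2 ]
  [ 0  -1  -1 ]
R2 → -1/3·R2
  [ 1   1   -1 ]
  [ 0   1  2/3 ]
  [ 0  -1   -1 ]
R3 → R3 + R2
  [ 1  1    -1 ]
  [ 0  1   2/3 ]
  [ 0  0  -1/3 ]
R3 → -3·R3
  [ 1  1   -1 ]
  [ 0  1  2/3 ]
  [ 0  0    1 ]
R2 → R2 − 2/3·R3
  [ 1  1  -1 ]
  [ 0  1   0 ]
  [ 0  0   1 ]
R1 → R1 + R3
  [ 1  1  0 ]
  [ 0  1  0 ]
  [ 0  0  1 ]
R1 → R1 − R2
  [ 1  0  0 ]
  [ 0  1  0 ]
  [ 0  0  1 ]
Pivot columns are the columns containing a leading 1.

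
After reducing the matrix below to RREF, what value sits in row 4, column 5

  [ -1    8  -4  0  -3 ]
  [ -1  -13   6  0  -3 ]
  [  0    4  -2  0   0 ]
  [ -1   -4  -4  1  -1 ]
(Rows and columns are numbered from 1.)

Multiply r1 by -1.
  [  1   -8   4  0   3 ]
  [ -1  -13   6  0  -3 ]
  [  0    4  -2  0   0 ]
  [ -1   -4  -4  1  -1 ]
Add r1 to r2.
  [  1   -8   4  0   3 ]
  [  0  -21  10  0   0 ]
  [  0    4  -2  0   0 ]
  [ -1   -4  -4  1  -1 ]
Add r1 to r4.
  [ 1   -8   4  0  3 ]
  [ 0  -21  10  0  0 ]
  [ 0    4  -2  0  0 ]
  [ 0  -12   0  1  2 ]
Multiply r2 by -1/21.
  [ 1   -8       4  0  3 ]
  [ 0    1  -10/21  0  0 ]
  [ 0    4      -2  0  0 ]
  [ 0  -12       0  1  2 ]
Subtract 4 times r2 from r3.
  [ 1   -8       4  0  3 ]
  [ 0    1  -10/21  0  0 ]
  [ 0    0   -2/21  0  0 ]
  [ 0  -12       0  1  2 ]
Add 12 times r2 to r4.
  [ 1  -8       4  0  3 ]
  [ 0   1  -10/21  0  0 ]
  [ 0   0   -2/21  0  0 ]
  [ 0   0   -40/7  1  2 ]
Multiply r3 by -21/2.
  [ 1  -8       4  0  3 ]
  [ 0   1  -10/21  0  0 ]
  [ 0   0       1  0  0 ]
  [ 0   0   -40/7  1  2 ]
Add 40/7 times r3 to r4.
  [ 1  -8       4  0  3 ]
  [ 0   1  -10/21  0  0 ]
  [ 0   0       1  0  0 ]
  [ 0   0       0  1  2 ]
Add 10/21 times r3 to r2.
  [ 1  -8  4  0  3 ]
  [ 0   1  0  0  0 ]
  [ 0   0  1  0  0 ]
  [ 0   0  0  1  2 ]
Subtract 4 times r3 from r1.
  [ 1  -8  0  0  3 ]
  [ 0   1  0  0  0 ]
  [ 0   0  1  0  0 ]
  [ 0   0  0  1  2 ]
Add 8 times r2 to r1.
  [ 1  0  0  0  3 ]
  [ 0  1  0  0  0 ]
  [ 0  0  1  0  0 ]
  [ 0  0  0  1  2 ]

2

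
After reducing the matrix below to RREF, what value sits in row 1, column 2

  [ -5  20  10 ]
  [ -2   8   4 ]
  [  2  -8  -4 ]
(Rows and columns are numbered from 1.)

-4

ρ1 -> -1/5·ρ1
  [  1  -4  -2 ]
  [ -2   8   4 ]
  [  2  -8  -4 ]
ρ2 -> ρ2 + 2·ρ1
  [ 1  -4  -2 ]
  [ 0   0   0 ]
  [ 2  -8  -4 ]
ρ3 -> ρ3 − 2·ρ1
  [ 1  -4  -2 ]
  [ 0   0   0 ]
  [ 0   0   0 ]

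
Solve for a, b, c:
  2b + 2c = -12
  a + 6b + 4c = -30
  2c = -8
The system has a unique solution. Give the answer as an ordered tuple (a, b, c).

Form the augmented matrix and row-reduce:
  [ 0  2  2  |  -12 ]
  [ 1  6  4  |  -30 ]
  [ 0  0  2  |   -8 ]
r1 ↔ r2
r2 → 1/2·r2
r3 → 1/2·r3
r2 → r2 − r3
r1 → r1 − 4·r3
r1 → r1 − 6·r2
Reading off the last column: a = -2, b = -2, c = -4.

(-2, -2, -4)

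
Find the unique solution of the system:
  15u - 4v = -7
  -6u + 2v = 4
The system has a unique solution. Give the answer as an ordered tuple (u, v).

(1/3, 3)

Form the augmented matrix and row-reduce:
  [ 15  -4  |  -7 ]
  [ -6   2  |   4 ]
R1 → 1/15·R1
R2 → R2 + 6·R1
R2 → 5/2·R2
R1 → R1 + 4/15·R2
Reading off the last column: u = 1/3, v = 3.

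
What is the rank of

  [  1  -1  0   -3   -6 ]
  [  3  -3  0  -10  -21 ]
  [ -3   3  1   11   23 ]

r2 ← r2 − 3·r1
r3 ← r3 + 3·r1
r2 <-> r3
r3 ← -1·r3
r2 ← r2 − 2·r3
r1 ← r1 + 3·r3
The reduced form has 3 nonzero rows.

rank = 3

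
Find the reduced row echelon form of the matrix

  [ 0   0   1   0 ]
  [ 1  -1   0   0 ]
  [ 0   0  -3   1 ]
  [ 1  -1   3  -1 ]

[[1, -1, 0, 0], [0, 0, 1, 0], [0, 0, 0, 1], [0, 0, 0, 0]]

R1 <-> R2
R4 → R4 − R1
R3 → R3 + 3·R2
R4 → R4 − 3·R2
R4 → R4 + R3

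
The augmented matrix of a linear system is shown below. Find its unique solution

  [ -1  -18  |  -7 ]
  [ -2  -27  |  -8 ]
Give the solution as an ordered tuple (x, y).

Multiply r1 by -1.
Add 2 times r1 to r2.
Multiply r2 by 1/9.
Subtract 18 times r2 from r1.
Reading off the last column: x = -5, y = 2/3.

(-5, 2/3)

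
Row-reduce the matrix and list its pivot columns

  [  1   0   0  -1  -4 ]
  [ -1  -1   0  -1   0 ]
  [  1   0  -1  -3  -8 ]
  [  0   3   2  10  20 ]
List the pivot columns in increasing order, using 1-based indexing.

1, 2, 3

R2 ← R2 + R1
  [ 1   0   0  -1  -4 ]
  [ 0  -1   0  -2  -4 ]
  [ 1   0  -1  -3  -8 ]
  [ 0   3   2  10  20 ]
R3 ← R3 − R1
  [ 1   0   0  -1  -4 ]
  [ 0  -1   0  -2  -4 ]
  [ 0   0  -1  -2  -4 ]
  [ 0   3   2  10  20 ]
R2 ← -1·R2
  [ 1  0   0  -1  -4 ]
  [ 0  1   0   2   4 ]
  [ 0  0  -1  -2  -4 ]
  [ 0  3   2  10  20 ]
R4 ← R4 − 3·R2
  [ 1  0   0  -1  -4 ]
  [ 0  1   0   2   4 ]
  [ 0  0  -1  -2  -4 ]
  [ 0  0   2   4   8 ]
R3 ← -1·R3
  [ 1  0  0  -1  -4 ]
  [ 0  1  0   2   4 ]
  [ 0  0  1   2   4 ]
  [ 0  0  2   4   8 ]
R4 ← R4 − 2·R3
  [ 1  0  0  -1  -4 ]
  [ 0  1  0   2   4 ]
  [ 0  0  1   2   4 ]
  [ 0  0  0   0   0 ]
Pivot columns are the columns containing a leading 1.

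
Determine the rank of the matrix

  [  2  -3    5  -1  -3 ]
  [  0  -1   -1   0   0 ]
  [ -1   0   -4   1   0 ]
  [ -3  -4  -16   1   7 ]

r1 := 1/2·r1
  [  1  -3/2  5/2  -1/2  -3/2 ]
  [  0    -1   -1     0     0 ]
  [ -1     0   -4     1     0 ]
  [ -3    -4  -16     1     7 ]
r3 := r3 + r1
  [  1  -3/2   5/2  -1/2  -3/2 ]
  [  0    -1    -1     0     0 ]
  [  0  -3/2  -3/2   1/2  -3/2 ]
  [ -3    -4   -16     1     7 ]
r4 := r4 + 3·r1
  [ 1   -3/2    5/2  -1/2  -3/2 ]
  [ 0     -1     -1     0     0 ]
  [ 0   -3/2   -3/2   1/2  -3/2 ]
  [ 0  -17/2  -17/2  -1/2   5/2 ]
r2 := -1·r2
  [ 1   -3/2    5/2  -1/2  -3/2 ]
  [ 0      1      1     0     0 ]
  [ 0   -3/2   -3/2   1/2  -3/2 ]
  [ 0  -17/2  -17/2  -1/2   5/2 ]
r3 := r3 + 3/2·r2
  [ 1   -3/2    5/2  -1/2  -3/2 ]
  [ 0      1      1     0     0 ]
  [ 0      0      0   1/2  -3/2 ]
  [ 0  -17/2  -17/2  -1/2   5/2 ]
r4 := r4 + 17/2·r2
  [ 1  -3/2  5/2  -1/2  -3/2 ]
  [ 0     1    1     0     0 ]
  [ 0     0    0   1/2  -3/2 ]
  [ 0     0    0  -1/2   5/2 ]
r3 := 2·r3
  [ 1  -3/2  5/2  -1/2  -3/2 ]
  [ 0     1    1     0     0 ]
  [ 0     0    0     1    -3 ]
  [ 0     0    0  -1/2   5/2 ]
r4 := r4 + 1/2·r3
  [ 1  -3/2  5/2  -1/2  -3/2 ]
  [ 0     1    1     0     0 ]
  [ 0     0    0     1    -3 ]
  [ 0     0    0     0     1 ]
r3 := r3 + 3·r4
  [ 1  -3/2  5/2  -1/2  -3/2 ]
  [ 0     1    1     0     0 ]
  [ 0     0    0     1     0 ]
  [ 0     0    0     0     1 ]
r1 := r1 + 3/2·r4
  [ 1  -3/2  5/2  -1/2  0 ]
  [ 0     1    1     0  0 ]
  [ 0     0    0     1  0 ]
  [ 0     0    0     0  1 ]
r1 := r1 + 1/2·r3
  [ 1  -3/2  5/2  0  0 ]
  [ 0     1    1  0  0 ]
  [ 0     0    0  1  0 ]
  [ 0     0    0  0  1 ]
r1 := r1 + 3/2·r2
  [ 1  0  4  0  0 ]
  [ 0  1  1  0  0 ]
  [ 0  0  0  1  0 ]
  [ 0  0  0  0  1 ]
The reduced form has 4 nonzero rows.

rank = 4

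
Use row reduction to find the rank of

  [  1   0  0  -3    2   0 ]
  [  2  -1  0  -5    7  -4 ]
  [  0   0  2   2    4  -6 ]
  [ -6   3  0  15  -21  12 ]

ρ2 := ρ2 − 2·ρ1
  [  1   0  0  -3    2   0 ]
  [  0  -1  0   1    3  -4 ]
  [  0   0  2   2    4  -6 ]
  [ -6   3  0  15  -21  12 ]
ρ4 := ρ4 + 6·ρ1
  [ 1   0  0  -3   2   0 ]
  [ 0  -1  0   1   3  -4 ]
  [ 0   0  2   2   4  -6 ]
  [ 0   3  0  -3  -9  12 ]
ρ2 := -1·ρ2
  [ 1  0  0  -3   2   0 ]
  [ 0  1  0  -1  -3   4 ]
  [ 0  0  2   2   4  -6 ]
  [ 0  3  0  -3  -9  12 ]
ρ4 := ρ4 − 3·ρ2
  [ 1  0  0  -3   2   0 ]
  [ 0  1  0  -1  -3   4 ]
  [ 0  0  2   2   4  -6 ]
  [ 0  0  0   0   0   0 ]
ρ3 := 1/2·ρ3
  [ 1  0  0  -3   2   0 ]
  [ 0  1  0  -1  -3   4 ]
  [ 0  0  1   1   2  -3 ]
  [ 0  0  0   0   0   0 ]
The reduced form has 3 nonzero rows.

rank = 3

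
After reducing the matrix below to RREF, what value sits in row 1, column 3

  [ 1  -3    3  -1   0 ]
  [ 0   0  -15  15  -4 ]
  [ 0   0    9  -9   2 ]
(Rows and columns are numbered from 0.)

-1

r2 -> -1/15·r2
  [ 1  -3  3  -1     0 ]
  [ 0   0  1  -1  4/15 ]
  [ 0   0  9  -9     2 ]
r3 -> r3 − 9·r2
  [ 1  -3  3  -1     0 ]
  [ 0   0  1  -1  4/15 ]
  [ 0   0  0   0  -2/5 ]
r3 -> -5/2·r3
  [ 1  -3  3  -1     0 ]
  [ 0   0  1  -1  4/15 ]
  [ 0   0  0   0     1 ]
r2 -> r2 − 4/15·r3
  [ 1  -3  3  -1  0 ]
  [ 0   0  1  -1  0 ]
  [ 0   0  0   0  1 ]
r1 -> r1 − 3·r2
  [ 1  -3  0   2  0 ]
  [ 0   0  1  -1  0 ]
  [ 0   0  0   0  1 ]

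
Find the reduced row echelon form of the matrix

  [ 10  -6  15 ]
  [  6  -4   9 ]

[[1, 0, 3/2], [0, 1, 0]]

R1 → 1/10·R1
R2 → R2 − 6·R1
R2 → -5/2·R2
R1 → R1 + 3/5·R2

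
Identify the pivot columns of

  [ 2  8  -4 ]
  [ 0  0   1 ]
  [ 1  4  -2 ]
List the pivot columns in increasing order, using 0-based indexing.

0, 2

r1 ← 1/2·r1
r3 ← r3 − r1
r1 ← r1 + 2·r2
Pivot columns are the columns containing a leading 1.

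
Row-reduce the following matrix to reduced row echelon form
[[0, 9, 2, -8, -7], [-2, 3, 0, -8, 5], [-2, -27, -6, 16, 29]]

[[1, 0, 0, 4, -4], [0, 1, 0, 0, -1], [0, 0, 1, -4, 1]]

ρ1 <=> ρ2
ρ1 → -1/2·ρ1
ρ3 → ρ3 + 2·ρ1
ρ2 → 1/9·ρ2
ρ3 → ρ3 + 30·ρ2
ρ3 → 3/2·ρ3
ρ2 → ρ2 − 2/9·ρ3
ρ1 → ρ1 + 3/2·ρ2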